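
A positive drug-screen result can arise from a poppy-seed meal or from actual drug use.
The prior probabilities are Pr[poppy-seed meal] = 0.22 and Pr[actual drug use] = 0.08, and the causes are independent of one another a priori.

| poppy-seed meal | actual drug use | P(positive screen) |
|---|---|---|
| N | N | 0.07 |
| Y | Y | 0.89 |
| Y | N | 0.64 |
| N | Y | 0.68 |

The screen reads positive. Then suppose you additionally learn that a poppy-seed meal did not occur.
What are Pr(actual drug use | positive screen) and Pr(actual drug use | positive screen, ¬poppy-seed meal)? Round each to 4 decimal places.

Pr(actual drug use | positive screen) ≈ 0.2442; Pr(actual drug use | positive screen, ¬poppy-seed meal) ≈ 0.4579

Enumerate the 4 (poppy-seed meal, actual drug use) configurations and weight by the priors:
  P(positive screen) = 0.07·0.78·0.92 + 0.68·0.78·0.08 + 0.64·0.22·0.92 + 0.89·0.22·0.08
        = 0.050232 + 0.042432 + 0.129536 + 0.015664 = 0.237864
Configurations with actual drug use contribute 0.058096, so
  P(actual drug use | positive screen) = 0.058096 / 0.237864 ≈ 0.2442

With the extra evidence:
P(positive screen | ¬poppy-seed meal) = 0.07*0.92 + 0.68*0.08 = 0.064400 + 0.054400 = 0.118800
Restricting to configurations with actual drug use present: 0.68*0.08 = 0.054400.
Hence the posterior is 0.054400/0.118800 ≈ 0.4579.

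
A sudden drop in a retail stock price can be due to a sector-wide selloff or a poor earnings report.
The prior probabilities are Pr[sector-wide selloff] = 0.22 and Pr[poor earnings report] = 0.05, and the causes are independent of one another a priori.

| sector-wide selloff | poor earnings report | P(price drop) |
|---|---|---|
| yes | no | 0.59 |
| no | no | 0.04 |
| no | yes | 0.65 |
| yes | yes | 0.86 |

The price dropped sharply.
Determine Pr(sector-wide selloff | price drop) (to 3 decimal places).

Numerator (weight on configurations with sector-wide selloff): 0.123310 + 0.009460 = 0.132770
Denominator P(price drop): 0.04·0.78·0.95 + 0.65·0.78·0.05 + 0.59·0.22·0.95 + 0.86·0.22·0.05 = 0.187760
P(sector-wide selloff | price drop) = 0.132770/0.187760 ≈ 0.707

Pr(sector-wide selloff | price drop) ≈ 0.707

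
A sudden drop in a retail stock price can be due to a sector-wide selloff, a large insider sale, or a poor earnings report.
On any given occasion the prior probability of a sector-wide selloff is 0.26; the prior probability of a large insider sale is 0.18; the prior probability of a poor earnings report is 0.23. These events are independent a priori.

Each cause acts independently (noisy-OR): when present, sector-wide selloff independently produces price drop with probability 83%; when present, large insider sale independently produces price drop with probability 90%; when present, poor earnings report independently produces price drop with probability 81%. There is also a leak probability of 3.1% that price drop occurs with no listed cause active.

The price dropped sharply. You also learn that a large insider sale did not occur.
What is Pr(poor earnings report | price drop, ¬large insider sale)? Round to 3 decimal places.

Under noisy-OR, P(price drop | causes) = 1 − (1−0.031)·∏(1−qᵢ) over the active causes.
By total probability over the 4 (sector-wide selloff, poor earnings report) configurations:
  P(price drop | ¬large insider sale) = 0.031×0.74×0.77 + 0.81589×0.74×0.23 + 0.83527×0.26×0.77 + 0.968701×0.26×0.23
        = 0.017664 + 0.138864 + 0.167221 + 0.057928 = 0.381677
The terms with poor earnings report present sum to 0.196792, so
  P(poor earnings report | price drop, ¬large insider sale) = 0.196792 / 0.381677 ≈ 0.516

Pr(poor earnings report | price drop, ¬large insider sale) ≈ 0.516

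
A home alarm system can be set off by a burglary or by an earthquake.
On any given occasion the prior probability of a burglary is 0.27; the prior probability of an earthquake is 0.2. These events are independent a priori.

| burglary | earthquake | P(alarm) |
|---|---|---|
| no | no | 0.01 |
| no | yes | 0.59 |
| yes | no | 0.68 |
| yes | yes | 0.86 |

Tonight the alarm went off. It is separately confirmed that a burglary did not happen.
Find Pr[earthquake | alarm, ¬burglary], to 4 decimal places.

Weight on earthquake=true, given the evidence: 0.59*0.2 = 0.118000
The normalizing constant is 0.01*0.8 + 0.59*0.2 = 0.126000
P(earthquake | alarm, ¬burglary) = 0.118000/0.126000 ≈ 0.9365

Pr[earthquake | alarm, ¬burglary] ≈ 0.9365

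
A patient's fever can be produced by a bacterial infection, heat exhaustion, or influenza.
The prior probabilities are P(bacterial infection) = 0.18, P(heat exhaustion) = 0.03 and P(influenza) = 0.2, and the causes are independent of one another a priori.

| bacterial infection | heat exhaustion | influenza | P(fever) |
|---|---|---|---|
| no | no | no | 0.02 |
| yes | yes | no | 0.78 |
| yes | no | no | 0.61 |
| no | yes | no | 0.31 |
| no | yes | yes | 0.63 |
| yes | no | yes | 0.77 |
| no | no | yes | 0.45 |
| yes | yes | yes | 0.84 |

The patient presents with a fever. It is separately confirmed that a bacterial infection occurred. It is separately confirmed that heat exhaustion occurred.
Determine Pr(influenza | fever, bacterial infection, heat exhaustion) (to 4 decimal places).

Pr(influenza | fever, bacterial infection, heat exhaustion) ≈ 0.2121

Numerator (weight on configurations with influenza): 0.84*0.2 = 0.168000
The normalizing constant is 0.78*0.8 + 0.84*0.2 = 0.792000
P(influenza | fever, bacterial infection, heat exhaustion) = 0.168000/0.792000 ≈ 0.2121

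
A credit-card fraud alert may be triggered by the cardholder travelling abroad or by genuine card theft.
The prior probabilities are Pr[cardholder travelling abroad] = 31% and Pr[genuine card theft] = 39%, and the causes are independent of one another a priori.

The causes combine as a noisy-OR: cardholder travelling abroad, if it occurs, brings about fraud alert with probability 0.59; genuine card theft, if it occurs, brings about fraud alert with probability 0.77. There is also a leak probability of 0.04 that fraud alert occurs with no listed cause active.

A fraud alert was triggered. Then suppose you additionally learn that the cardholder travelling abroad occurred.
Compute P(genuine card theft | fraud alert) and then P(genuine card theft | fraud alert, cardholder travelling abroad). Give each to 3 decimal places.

Under noisy-OR, P(fraud alert | causes) = 1 − (1−0.04)·∏(1−qᵢ) over the active causes.
Enumerate the 4 (cardholder travelling abroad, genuine card theft) configurations and weight by the priors:
  P(fraud alert) = 0.04×0.69×0.61 + 0.7792×0.69×0.39 + 0.6064×0.31×0.61 + 0.909472×0.31×0.39
        = 0.016836 + 0.209683 + 0.114670 + 0.109955 = 0.451144
The terms with genuine card theft present sum to 0.319638, so
  P(genuine card theft | fraud alert) = 0.319638 / 0.451144 ≈ 0.709

With the extra evidence:
P(fraud alert | cardholder travelling abroad) = 0.6064*0.61 + 0.909472*0.39 = 0.369904 + 0.354694 = 0.724598
The genuine card theft-present share is 0.909472*0.39 = 0.354694.
So P(genuine card theft | fraud alert, cardholder travelling abroad) = 0.354694/0.724598 ≈ 0.490.

P(genuine card theft | fraud alert) ≈ 0.709; P(genuine card theft | fraud alert, cardholder travelling abroad) ≈ 0.490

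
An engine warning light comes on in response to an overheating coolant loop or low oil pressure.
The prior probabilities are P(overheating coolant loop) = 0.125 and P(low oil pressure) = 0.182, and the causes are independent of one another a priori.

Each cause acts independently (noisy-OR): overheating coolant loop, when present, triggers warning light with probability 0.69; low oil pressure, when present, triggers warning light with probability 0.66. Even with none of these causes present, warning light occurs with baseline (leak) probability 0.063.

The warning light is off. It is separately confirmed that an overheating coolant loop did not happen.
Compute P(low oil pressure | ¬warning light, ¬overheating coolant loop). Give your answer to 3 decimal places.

Under noisy-OR, P(warning light | causes) = 1 − (1−0.063)·∏(1−qᵢ) over the active causes.
P(¬warning light | ¬overheating coolant loop) = 0.937×0.818 + 0.31858×0.182 = 0.766466 + 0.057982 = 0.824448
Of this, 0.057982 comes from 0.31858×0.182 (the low oil pressure=true cases).
Hence the posterior is 0.057982/0.824448 ≈ 0.070.

P(low oil pressure | ¬warning light, ¬overheating coolant loop) ≈ 0.070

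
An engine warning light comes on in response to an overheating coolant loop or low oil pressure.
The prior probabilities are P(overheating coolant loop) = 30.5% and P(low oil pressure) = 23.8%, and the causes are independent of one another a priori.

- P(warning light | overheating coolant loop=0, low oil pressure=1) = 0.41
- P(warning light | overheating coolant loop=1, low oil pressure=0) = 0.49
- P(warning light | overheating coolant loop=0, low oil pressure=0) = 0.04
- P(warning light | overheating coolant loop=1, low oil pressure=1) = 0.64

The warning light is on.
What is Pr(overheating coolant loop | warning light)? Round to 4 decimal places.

P(warning light) = 0.04×0.695×0.762 + 0.41×0.695×0.238 + 0.49×0.305×0.762 + 0.64×0.305×0.238 = 0.021184 + 0.067818 + 0.113881 + 0.046458 = 0.249341
The overheating coolant loop-present share is 0.113881 + 0.046458 = 0.160339.
Hence the posterior is 0.160339/0.249341 ≈ 0.6431.

Pr(overheating coolant loop | warning light) ≈ 0.6431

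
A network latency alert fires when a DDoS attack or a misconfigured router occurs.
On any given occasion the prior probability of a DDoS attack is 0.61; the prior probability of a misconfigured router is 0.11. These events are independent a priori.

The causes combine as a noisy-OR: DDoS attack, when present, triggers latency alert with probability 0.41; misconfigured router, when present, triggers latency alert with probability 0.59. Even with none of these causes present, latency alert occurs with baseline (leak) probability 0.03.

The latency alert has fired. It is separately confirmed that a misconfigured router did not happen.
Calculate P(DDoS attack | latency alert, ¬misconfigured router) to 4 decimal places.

Under noisy-OR, P(latency alert | causes) = 1 − (1−0.03)·∏(1−qᵢ) over the active causes.
Weight on DDoS attack=true, given the evidence: 0.4277·0.61 = 0.260897
Normalizer over all consistent configurations: 0.03·0.39 + 0.4277·0.61 = 0.272597
Posterior = 0.260897 / 0.272597 ≈ 0.9571

P(DDoS attack | latency alert, ¬misconfigured router) ≈ 0.9571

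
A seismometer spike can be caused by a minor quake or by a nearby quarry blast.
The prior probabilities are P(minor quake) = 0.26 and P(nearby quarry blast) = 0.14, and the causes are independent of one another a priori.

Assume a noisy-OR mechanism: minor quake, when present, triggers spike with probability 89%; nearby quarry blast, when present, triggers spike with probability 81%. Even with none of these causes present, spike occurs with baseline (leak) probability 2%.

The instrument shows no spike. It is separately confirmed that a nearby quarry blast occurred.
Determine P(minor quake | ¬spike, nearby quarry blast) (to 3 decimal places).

Under noisy-OR, P(spike | causes) = 1 − (1−0.02)·∏(1−qᵢ) over the active causes.
Weight on minor quake=true, given the evidence: 0.020482*0.26 = 0.005325
Denominator P(¬spike | nearby quarry blast): 0.1862*0.74 + 0.020482*0.26 = 0.143113
P(minor quake | ¬spike, nearby quarry blast) = 0.005325/0.143113 ≈ 0.037

P(minor quake | ¬spike, nearby quarry blast) ≈ 0.037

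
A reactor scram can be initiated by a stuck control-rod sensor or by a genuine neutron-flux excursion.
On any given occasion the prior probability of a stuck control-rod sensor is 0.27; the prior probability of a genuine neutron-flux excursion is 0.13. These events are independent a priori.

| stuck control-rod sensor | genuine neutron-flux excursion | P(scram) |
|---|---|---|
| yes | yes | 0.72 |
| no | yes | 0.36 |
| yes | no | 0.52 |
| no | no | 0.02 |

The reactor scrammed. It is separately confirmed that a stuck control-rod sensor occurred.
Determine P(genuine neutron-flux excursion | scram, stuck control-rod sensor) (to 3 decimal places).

P(scram | stuck control-rod sensor) = 0.52×0.87 + 0.72×0.13 = 0.452400 + 0.093600 = 0.546000
The genuine neutron-flux excursion-present share is 0.72×0.13 = 0.093600.
Hence the posterior is 0.093600/0.546000 ≈ 0.171.

P(genuine neutron-flux excursion | scram, stuck control-rod sensor) ≈ 0.171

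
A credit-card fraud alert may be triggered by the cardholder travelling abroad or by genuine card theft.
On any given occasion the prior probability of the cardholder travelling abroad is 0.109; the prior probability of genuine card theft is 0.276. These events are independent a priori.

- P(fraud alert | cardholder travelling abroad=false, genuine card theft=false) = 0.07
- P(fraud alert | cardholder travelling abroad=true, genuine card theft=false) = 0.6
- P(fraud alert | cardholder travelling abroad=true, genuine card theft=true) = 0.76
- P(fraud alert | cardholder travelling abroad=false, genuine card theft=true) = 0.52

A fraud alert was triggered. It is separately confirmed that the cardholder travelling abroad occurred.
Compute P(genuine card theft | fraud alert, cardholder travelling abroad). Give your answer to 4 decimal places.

P(genuine card theft | fraud alert, cardholder travelling abroad) ≈ 0.3256

By total probability over both values of genuine card theft:
  P(fraud alert | cardholder travelling abroad) = 0.6×0.724 + 0.76×0.276
        = 0.434400 + 0.209760 = 0.644160
The terms with genuine card theft present sum to 0.209760, so
  P(genuine card theft | fraud alert, cardholder travelling abroad) = 0.209760 / 0.644160 ≈ 0.3256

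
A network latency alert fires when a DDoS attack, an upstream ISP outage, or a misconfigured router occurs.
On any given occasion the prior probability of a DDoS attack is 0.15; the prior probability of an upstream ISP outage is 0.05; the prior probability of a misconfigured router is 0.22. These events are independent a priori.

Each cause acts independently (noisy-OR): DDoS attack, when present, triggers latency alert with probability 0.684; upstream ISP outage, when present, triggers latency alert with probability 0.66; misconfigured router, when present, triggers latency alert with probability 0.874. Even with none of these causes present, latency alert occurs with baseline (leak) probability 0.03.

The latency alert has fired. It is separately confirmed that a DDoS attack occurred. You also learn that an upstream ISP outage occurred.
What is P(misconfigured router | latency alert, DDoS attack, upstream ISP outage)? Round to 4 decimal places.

P(misconfigured router | latency alert, DDoS attack, upstream ISP outage) ≈ 0.2371

Under noisy-OR, P(latency alert | causes) = 1 − (1−0.03)·∏(1−qᵢ) over the active causes.
Numerator (weight on configurations with misconfigured router): 0.986869·0.22 = 0.217111
Normalizer over all consistent configurations: 0.895783·0.78 + 0.986869·0.22 = 0.915822
Posterior = 0.217111 / 0.915822 ≈ 0.2371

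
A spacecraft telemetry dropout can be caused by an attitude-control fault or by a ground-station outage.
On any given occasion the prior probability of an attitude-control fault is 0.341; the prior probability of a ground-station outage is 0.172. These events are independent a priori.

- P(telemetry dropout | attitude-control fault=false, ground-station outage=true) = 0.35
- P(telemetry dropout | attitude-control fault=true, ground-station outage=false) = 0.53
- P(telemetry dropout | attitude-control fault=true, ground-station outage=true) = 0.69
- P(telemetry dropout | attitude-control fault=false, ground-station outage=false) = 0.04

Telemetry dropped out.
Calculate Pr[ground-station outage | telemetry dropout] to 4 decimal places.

Numerator (weight on configurations with ground-station outage): 0.039672 + 0.040470 = 0.080142
Normalizer over all consistent configurations: 0.04×0.659×0.828 + 0.35×0.659×0.172 + 0.53×0.341×0.828 + 0.69×0.341×0.172 = 0.251612
P(ground-station outage | telemetry dropout) = 0.080142/0.251612 ≈ 0.3185

Pr[ground-station outage | telemetry dropout] ≈ 0.3185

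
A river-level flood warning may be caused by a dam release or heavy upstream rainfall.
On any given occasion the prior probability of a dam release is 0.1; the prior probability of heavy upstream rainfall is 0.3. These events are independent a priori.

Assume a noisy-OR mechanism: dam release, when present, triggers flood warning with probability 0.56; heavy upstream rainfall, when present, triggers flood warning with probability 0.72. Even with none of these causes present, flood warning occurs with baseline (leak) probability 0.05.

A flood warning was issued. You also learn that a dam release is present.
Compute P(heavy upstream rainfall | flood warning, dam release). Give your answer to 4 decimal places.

P(heavy upstream rainfall | flood warning, dam release) ≈ 0.3940

Under noisy-OR, P(flood warning | causes) = 1 − (1−0.05)·∏(1−qᵢ) over the active causes.
By total probability over both values of heavy upstream rainfall:
  P(flood warning | dam release) = 0.582*0.7 + 0.88296*0.3
        = 0.407400 + 0.264888 = 0.672288
Configurations with heavy upstream rainfall contribute 0.264888, so
  P(heavy upstream rainfall | flood warning, dam release) = 0.264888 / 0.672288 ≈ 0.3940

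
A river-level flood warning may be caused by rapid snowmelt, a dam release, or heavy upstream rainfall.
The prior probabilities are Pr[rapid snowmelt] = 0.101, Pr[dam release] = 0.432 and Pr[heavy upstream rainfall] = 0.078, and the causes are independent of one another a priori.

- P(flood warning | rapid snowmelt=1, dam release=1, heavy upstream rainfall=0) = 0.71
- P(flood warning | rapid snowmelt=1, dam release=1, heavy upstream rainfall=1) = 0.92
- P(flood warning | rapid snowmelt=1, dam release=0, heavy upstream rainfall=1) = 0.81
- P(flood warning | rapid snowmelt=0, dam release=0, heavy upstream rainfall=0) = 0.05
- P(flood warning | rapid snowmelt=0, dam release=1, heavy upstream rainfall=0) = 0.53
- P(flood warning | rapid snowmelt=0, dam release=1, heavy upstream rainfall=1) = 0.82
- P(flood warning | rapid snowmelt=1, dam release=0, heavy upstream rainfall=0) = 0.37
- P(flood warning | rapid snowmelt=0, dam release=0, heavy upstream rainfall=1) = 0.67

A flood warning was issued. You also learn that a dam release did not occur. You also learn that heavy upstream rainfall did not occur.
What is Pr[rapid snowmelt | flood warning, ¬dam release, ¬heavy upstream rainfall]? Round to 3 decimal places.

P(flood warning | ¬dam release, ¬heavy upstream rainfall) = 0.05*0.899 + 0.37*0.101 = 0.044950 + 0.037370 = 0.082320
The rapid snowmelt-present share is 0.37*0.101 = 0.037370.
So P(rapid snowmelt | flood warning, ¬dam release, ¬heavy upstream rainfall) = 0.037370/0.082320 ≈ 0.454.

Pr[rapid snowmelt | flood warning, ¬dam release, ¬heavy upstream rainfall] ≈ 0.454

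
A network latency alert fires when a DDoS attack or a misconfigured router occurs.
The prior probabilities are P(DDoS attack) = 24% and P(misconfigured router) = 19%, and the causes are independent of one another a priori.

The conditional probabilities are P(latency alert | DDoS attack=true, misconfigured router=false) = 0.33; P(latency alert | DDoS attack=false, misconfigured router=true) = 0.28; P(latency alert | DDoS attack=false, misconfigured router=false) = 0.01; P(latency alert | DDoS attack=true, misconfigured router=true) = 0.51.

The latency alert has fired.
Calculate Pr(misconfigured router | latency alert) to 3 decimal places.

Weight on misconfigured router=true, given the evidence: 0.040432 + 0.023256 = 0.063688
Normalizer over all consistent configurations: 0.01×0.76×0.81 + 0.28×0.76×0.19 + 0.33×0.24×0.81 + 0.51×0.24×0.19 = 0.133996
P(misconfigured router | latency alert) = 0.063688/0.133996 ≈ 0.475

Pr(misconfigured router | latency alert) ≈ 0.475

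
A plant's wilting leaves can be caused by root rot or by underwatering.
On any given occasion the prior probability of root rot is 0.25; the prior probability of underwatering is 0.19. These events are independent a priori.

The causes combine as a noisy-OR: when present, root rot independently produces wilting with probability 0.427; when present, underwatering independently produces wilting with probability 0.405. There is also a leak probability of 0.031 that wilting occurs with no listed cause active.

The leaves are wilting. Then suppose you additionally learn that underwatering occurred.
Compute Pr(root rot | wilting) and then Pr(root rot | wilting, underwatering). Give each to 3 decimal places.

Under noisy-OR, P(wilting | causes) = 1 − (1−0.031)·∏(1−qᵢ) over the active causes.
By total probability over the 4 (root rot, underwatering) configurations:
  P(wilting) = 0.031·0.75·0.81 + 0.423445·0.75·0.19 + 0.444763·0.25·0.81 + 0.669634·0.25·0.19
        = 0.018833 + 0.060341 + 0.090065 + 0.031808 = 0.201047
Configurations with root rot contribute 0.121873, so
  P(root rot | wilting) = 0.121873 / 0.201047 ≈ 0.606

Now also conditioning on underwatering=true:
For the numerator, keep only root rot=true terms: 0.669634*0.25 = 0.167408
Normalizer over all consistent configurations: 0.423445*0.75 + 0.669634*0.25 = 0.484992
P(root rot | wilting, underwatering) = 0.167408/0.484992 ≈ 0.345

Pr(root rot | wilting) ≈ 0.606; Pr(root rot | wilting, underwatering) ≈ 0.345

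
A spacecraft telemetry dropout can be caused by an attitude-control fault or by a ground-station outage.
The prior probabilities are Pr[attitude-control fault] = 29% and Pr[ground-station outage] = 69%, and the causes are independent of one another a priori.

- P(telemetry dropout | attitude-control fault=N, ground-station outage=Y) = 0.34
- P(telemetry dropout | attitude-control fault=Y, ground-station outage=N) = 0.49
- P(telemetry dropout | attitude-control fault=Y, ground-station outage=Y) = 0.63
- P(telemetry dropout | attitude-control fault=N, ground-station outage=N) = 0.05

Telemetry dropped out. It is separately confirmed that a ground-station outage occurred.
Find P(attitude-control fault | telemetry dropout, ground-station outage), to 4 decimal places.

P(attitude-control fault | telemetry dropout, ground-station outage) ≈ 0.4308

Sum P(telemetry dropout|·) weighted by the priors over both values of attitude-control fault:
  P(telemetry dropout | ground-station outage) = 0.34*0.71 + 0.63*0.29
        = 0.241400 + 0.182700 = 0.424100
Keeping only the attitude-control fault-present terms gives 0.182700, so
  P(attitude-control fault | telemetry dropout, ground-station outage) = 0.182700 / 0.424100 ≈ 0.4308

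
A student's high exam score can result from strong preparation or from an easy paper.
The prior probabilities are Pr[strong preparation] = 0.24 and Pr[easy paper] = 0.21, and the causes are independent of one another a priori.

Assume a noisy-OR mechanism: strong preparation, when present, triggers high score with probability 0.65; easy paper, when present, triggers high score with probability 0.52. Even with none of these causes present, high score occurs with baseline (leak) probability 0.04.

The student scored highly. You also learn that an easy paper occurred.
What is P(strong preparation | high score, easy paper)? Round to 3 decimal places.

Under noisy-OR, P(high score | causes) = 1 − (1−0.04)·∏(1−qᵢ) over the active causes.
Weight on strong preparation=true, given the evidence: 0.83872*0.24 = 0.201293
Denominator P(high score | easy paper): 0.5392*0.76 + 0.83872*0.24 = 0.611085
P(strong preparation | high score, easy paper) = 0.201293/0.611085 ≈ 0.329

P(strong preparation | high score, easy paper) ≈ 0.329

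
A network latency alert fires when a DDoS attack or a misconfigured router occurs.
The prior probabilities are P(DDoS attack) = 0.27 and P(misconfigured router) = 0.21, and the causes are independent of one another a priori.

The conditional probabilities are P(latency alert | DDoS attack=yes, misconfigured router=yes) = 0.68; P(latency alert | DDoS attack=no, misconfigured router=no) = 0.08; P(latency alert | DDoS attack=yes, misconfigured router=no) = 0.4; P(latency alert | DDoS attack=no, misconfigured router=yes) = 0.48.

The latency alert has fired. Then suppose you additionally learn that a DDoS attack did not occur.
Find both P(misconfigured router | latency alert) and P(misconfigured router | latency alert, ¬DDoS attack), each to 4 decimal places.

Weight on misconfigured router=true, given the evidence: 0.073584 + 0.038556 = 0.112140
Normalizer over all consistent configurations: 0.08×0.73×0.79 + 0.48×0.73×0.21 + 0.4×0.27×0.79 + 0.68×0.27×0.21 = 0.243596
P(misconfigured router | latency alert) = 0.112140/0.243596 ≈ 0.4604

With the extra evidence:
P(latency alert | ¬DDoS attack) = 0.08·0.79 + 0.48·0.21 = 0.063200 + 0.100800 = 0.164000
The misconfigured router-present share is 0.48·0.21 = 0.100800.
Hence the posterior is 0.100800/0.164000 ≈ 0.6146.

P(misconfigured router | latency alert) ≈ 0.4604; P(misconfigured router | latency alert, ¬DDoS attack) ≈ 0.6146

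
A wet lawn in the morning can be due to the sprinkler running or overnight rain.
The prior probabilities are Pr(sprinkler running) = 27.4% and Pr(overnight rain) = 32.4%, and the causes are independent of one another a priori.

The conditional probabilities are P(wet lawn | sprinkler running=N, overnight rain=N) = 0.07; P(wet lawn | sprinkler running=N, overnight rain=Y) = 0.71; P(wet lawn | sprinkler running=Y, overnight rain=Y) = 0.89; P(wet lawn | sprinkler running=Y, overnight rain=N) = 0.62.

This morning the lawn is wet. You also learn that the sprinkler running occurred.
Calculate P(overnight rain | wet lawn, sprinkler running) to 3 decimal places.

P(overnight rain | wet lawn, sprinkler running) ≈ 0.408

P(wet lawn | sprinkler running) = 0.62×0.676 + 0.89×0.324 = 0.419120 + 0.288360 = 0.707480
Of this, 0.288360 comes from 0.89×0.324 (the overnight rain=true cases).
So P(overnight rain | wet lawn, sprinkler running) = 0.288360/0.707480 ≈ 0.408.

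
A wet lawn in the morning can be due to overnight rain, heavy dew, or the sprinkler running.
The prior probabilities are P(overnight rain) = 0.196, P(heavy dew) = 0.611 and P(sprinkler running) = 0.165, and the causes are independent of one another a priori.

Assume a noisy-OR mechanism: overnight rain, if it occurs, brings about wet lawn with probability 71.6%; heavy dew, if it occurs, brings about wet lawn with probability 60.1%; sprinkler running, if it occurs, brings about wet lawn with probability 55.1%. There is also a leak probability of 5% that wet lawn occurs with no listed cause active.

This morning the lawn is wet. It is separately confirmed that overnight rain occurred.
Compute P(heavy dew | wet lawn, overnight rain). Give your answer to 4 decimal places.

P(heavy dew | wet lawn, overnight rain) ≈ 0.6525

Under noisy-OR, P(wet lawn | causes) = 1 − (1−0.05)·∏(1−qᵢ) over the active causes.
Enumerate the 4 (heavy dew, sprinkler running) configurations and weight by the priors:
  P(wet lawn | overnight rain) = 0.7302×0.389×0.835 + 0.87886×0.389×0.165 + 0.89235×0.611×0.835 + 0.951665×0.611×0.165
        = 0.237180 + 0.056410 + 0.455264 + 0.095942 = 0.844796
Configurations with heavy dew contribute 0.551206, so
  P(heavy dew | wet lawn, overnight rain) = 0.551206 / 0.844796 ≈ 0.6525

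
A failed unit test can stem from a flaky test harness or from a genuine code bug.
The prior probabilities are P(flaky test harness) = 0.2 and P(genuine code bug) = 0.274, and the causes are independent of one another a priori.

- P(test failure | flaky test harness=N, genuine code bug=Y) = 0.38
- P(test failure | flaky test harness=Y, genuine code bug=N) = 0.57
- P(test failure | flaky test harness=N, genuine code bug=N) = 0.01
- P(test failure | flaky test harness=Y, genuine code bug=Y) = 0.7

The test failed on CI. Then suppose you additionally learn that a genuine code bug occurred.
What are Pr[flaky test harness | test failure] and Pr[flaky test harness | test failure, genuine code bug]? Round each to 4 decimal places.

Weight on flaky test harness=true, given the evidence: 0.082764 + 0.038360 = 0.121124
Denominator P(test failure): 0.01·0.8·0.726 + 0.38·0.8·0.274 + 0.57·0.2·0.726 + 0.7·0.2·0.274 = 0.210228
Posterior = 0.121124 / 0.210228 ≈ 0.5762

Now also conditioning on genuine code bug=true:
By total probability over both values of flaky test harness:
  P(test failure | genuine code bug) = 0.38×0.8 + 0.7×0.2
        = 0.304000 + 0.140000 = 0.444000
The terms with flaky test harness present sum to 0.140000, so
  P(flaky test harness | test failure, genuine code bug) = 0.140000 / 0.444000 ≈ 0.3153
This is intercausal reasoning (explaining away): once genuine code bug accounts for the test failure, flaky test harness becomes less likely.

Pr[flaky test harness | test failure] ≈ 0.5762; Pr[flaky test harness | test failure, genuine code bug] ≈ 0.3153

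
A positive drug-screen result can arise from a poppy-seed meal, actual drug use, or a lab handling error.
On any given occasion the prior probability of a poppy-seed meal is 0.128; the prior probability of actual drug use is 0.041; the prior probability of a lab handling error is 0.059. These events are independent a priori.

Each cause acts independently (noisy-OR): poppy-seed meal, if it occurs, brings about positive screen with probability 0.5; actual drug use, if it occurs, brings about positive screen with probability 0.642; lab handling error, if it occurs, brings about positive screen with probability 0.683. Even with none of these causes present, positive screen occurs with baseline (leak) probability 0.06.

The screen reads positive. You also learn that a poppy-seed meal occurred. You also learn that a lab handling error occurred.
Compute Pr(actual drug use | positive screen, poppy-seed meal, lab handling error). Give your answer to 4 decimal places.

Pr(actual drug use | positive screen, poppy-seed meal, lab handling error) ≈ 0.0454

Under noisy-OR, P(positive screen | causes) = 1 − (1−0.06)·∏(1−qᵢ) over the active causes.
P(positive screen | poppy-seed meal, lab handling error) = 0.85101×0.959 + 0.946662×0.041 = 0.816119 + 0.038813 = 0.854932
The actual drug use-present share is 0.946662×0.041 = 0.038813.
Hence the posterior is 0.038813/0.854932 ≈ 0.0454.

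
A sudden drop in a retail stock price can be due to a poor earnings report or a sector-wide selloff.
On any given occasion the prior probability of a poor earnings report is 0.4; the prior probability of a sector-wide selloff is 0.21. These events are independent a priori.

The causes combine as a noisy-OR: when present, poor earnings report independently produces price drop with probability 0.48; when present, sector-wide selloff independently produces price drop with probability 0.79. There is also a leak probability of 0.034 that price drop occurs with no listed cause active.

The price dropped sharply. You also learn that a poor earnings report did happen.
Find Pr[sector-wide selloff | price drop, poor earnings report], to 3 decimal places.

Under noisy-OR, P(price drop | causes) = 1 − (1−0.034)·∏(1−qᵢ) over the active causes.
P(price drop | poor earnings report) = 0.49768·0.79 + 0.894513·0.21 = 0.393167 + 0.187848 = 0.581015
Restricting to configurations with sector-wide selloff present: 0.894513·0.21 = 0.187848.
So P(sector-wide selloff | price drop, poor earnings report) = 0.187848/0.581015 ≈ 0.323.

Pr[sector-wide selloff | price drop, poor earnings report] ≈ 0.323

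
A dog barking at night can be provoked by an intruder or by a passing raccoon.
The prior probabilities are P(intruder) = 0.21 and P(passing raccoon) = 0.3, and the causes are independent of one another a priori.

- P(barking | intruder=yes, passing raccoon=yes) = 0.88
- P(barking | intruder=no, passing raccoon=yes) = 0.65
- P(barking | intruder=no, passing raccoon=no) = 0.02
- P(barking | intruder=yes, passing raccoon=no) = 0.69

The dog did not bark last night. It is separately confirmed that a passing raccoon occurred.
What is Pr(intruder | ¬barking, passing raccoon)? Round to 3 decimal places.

Pr(intruder | ¬barking, passing raccoon) ≈ 0.084

Weight on intruder=true, given the evidence: 0.12·0.21 = 0.025200
The normalizing constant is 0.35·0.79 + 0.12·0.21 = 0.301700
P(intruder | ¬barking, passing raccoon) = 0.025200/0.301700 ≈ 0.084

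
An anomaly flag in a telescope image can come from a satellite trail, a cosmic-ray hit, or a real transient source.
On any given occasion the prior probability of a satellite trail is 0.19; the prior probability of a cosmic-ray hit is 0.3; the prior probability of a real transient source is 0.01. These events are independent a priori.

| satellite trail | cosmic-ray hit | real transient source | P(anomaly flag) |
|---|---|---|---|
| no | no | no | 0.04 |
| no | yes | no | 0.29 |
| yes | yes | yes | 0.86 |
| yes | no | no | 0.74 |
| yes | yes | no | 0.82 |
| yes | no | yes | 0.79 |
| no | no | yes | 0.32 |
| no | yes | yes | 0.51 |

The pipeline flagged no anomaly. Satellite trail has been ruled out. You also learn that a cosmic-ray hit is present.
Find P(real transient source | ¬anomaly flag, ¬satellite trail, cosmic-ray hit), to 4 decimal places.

Sum P(¬anomaly flag|·) weighted by the priors over both values of real transient source:
  P(¬anomaly flag | ¬satellite trail, cosmic-ray hit) = 0.71*0.99 + 0.49*0.01
        = 0.702900 + 0.004900 = 0.707800
Configurations with real transient source contribute 0.004900, so
  P(real transient source | ¬anomaly flag, ¬satellite trail, cosmic-ray hit) = 0.004900 / 0.707800 ≈ 0.0069

P(real transient source | ¬anomaly flag, ¬satellite trail, cosmic-ray hit) ≈ 0.0069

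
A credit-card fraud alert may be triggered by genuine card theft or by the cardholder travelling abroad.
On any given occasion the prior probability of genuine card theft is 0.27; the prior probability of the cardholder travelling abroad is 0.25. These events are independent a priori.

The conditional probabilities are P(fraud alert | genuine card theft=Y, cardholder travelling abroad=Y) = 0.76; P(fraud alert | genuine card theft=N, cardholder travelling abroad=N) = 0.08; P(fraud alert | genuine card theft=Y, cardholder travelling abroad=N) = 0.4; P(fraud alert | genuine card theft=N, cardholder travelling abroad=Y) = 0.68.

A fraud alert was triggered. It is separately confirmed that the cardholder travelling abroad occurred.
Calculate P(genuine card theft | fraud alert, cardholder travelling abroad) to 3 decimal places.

By total probability over both values of genuine card theft:
  P(fraud alert | cardholder travelling abroad) = 0.68×0.73 + 0.76×0.27
        = 0.496400 + 0.205200 = 0.701600
The terms with genuine card theft present sum to 0.205200, so
  P(genuine card theft | fraud alert, cardholder travelling abroad) = 0.205200 / 0.701600 ≈ 0.292

P(genuine card theft | fraud alert, cardholder travelling abroad) ≈ 0.292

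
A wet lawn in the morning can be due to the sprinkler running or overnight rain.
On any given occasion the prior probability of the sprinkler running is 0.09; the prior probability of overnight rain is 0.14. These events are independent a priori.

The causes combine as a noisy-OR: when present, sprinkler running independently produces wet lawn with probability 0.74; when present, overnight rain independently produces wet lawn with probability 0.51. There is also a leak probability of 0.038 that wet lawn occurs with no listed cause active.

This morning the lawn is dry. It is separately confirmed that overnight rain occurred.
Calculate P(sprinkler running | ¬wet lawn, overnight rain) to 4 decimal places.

Under noisy-OR, P(wet lawn | causes) = 1 − (1−0.038)·∏(1−qᵢ) over the active causes.
For the numerator, keep only sprinkler running=true terms: 0.122559·0.09 = 0.011030
Normalizer over all consistent configurations: 0.47138·0.91 + 0.122559·0.09 = 0.439986
Posterior = 0.011030 / 0.439986 ≈ 0.0251

P(sprinkler running | ¬wet lawn, overnight rain) ≈ 0.0251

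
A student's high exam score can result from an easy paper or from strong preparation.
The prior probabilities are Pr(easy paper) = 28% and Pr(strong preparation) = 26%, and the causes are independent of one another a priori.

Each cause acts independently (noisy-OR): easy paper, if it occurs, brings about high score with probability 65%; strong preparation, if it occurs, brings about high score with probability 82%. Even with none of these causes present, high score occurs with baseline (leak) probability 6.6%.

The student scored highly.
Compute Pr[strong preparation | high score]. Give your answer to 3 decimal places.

Under noisy-OR, P(high score | causes) = 1 − (1−0.066)·∏(1−qᵢ) over the active causes.
Numerator (weight on configurations with strong preparation): 0.155728 + 0.068516 = 0.224244
Denominator P(high score): 0.066*0.72*0.74 + 0.83188*0.72*0.26 + 0.6731*0.28*0.74 + 0.941158*0.28*0.26 = 0.398875
Posterior = 0.224244 / 0.398875 ≈ 0.562

Pr[strong preparation | high score] ≈ 0.562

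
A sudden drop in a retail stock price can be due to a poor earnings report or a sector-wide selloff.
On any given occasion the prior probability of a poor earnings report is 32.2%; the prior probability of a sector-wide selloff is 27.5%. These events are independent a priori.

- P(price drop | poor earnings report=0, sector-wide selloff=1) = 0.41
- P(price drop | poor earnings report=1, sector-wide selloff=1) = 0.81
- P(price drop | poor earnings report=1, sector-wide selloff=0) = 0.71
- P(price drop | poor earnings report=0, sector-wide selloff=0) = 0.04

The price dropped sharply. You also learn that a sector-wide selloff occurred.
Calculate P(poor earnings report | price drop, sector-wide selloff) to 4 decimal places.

P(poor earnings report | price drop, sector-wide selloff) ≈ 0.4841

P(price drop | sector-wide selloff) = 0.41*0.678 + 0.81*0.322 = 0.277980 + 0.260820 = 0.538800
Restricting to configurations with poor earnings report present: 0.81*0.322 = 0.260820.
Hence the posterior is 0.260820/0.538800 ≈ 0.4841.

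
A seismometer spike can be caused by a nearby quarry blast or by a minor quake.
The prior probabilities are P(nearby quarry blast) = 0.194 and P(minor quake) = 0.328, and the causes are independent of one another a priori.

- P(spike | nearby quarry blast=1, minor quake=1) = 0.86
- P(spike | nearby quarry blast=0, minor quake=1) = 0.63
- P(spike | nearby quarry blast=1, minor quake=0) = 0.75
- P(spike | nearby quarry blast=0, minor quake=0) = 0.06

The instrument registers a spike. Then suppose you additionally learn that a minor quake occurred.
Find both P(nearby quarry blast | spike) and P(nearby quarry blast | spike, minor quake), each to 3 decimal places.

P(spike) = 0.06×0.806×0.672 + 0.63×0.806×0.328 + 0.75×0.194×0.672 + 0.86×0.194×0.328 = 0.032498 + 0.166552 + 0.097776 + 0.054724 = 0.351550
The nearby quarry blast-present share is 0.097776 + 0.054724 = 0.152500.
P(nearby quarry blast | spike) = 0.152500 / 0.351550 ≈ 0.434

Now condition on the additional information:
Enumerate both values of nearby quarry blast and weight by the priors:
  P(spike | minor quake) = 0.63*0.806 + 0.86*0.194
        = 0.507780 + 0.166840 = 0.674620
Configurations with nearby quarry blast contribute 0.166840, so
  P(nearby quarry blast | spike, minor quake) = 0.166840 / 0.674620 ≈ 0.247

P(nearby quarry blast | spike) ≈ 0.434; P(nearby quarry blast | spike, minor quake) ≈ 0.247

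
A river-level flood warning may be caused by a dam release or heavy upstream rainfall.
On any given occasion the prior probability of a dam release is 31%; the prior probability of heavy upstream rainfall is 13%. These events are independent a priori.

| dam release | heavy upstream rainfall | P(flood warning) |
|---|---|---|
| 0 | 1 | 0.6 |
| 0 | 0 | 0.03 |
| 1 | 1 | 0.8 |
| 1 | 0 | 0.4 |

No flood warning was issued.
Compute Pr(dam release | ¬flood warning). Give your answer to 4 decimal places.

P(¬flood warning) = 0.97·0.69·0.87 + 0.4·0.69·0.13 + 0.6·0.31·0.87 + 0.2·0.31·0.13 = 0.582291 + 0.035880 + 0.161820 + 0.008060 = 0.788051
Of this, 0.169880 comes from 0.161820 + 0.008060 (the dam release=true cases).
So P(dam release | ¬flood warning) = 0.169880/0.788051 ≈ 0.2156.

Pr(dam release | ¬flood warning) ≈ 0.2156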